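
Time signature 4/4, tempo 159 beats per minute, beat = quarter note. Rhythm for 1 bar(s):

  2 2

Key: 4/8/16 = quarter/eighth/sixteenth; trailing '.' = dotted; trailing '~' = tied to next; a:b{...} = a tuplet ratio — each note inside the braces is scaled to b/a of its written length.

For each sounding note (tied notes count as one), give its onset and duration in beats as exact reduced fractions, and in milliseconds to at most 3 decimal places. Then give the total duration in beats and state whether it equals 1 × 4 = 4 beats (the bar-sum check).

1) 0.0ms=0b +754.717ms=2b
2) 754.717ms=2b +754.717ms=2b
Σ=4b of 4 (159bpm 4/4) — PASS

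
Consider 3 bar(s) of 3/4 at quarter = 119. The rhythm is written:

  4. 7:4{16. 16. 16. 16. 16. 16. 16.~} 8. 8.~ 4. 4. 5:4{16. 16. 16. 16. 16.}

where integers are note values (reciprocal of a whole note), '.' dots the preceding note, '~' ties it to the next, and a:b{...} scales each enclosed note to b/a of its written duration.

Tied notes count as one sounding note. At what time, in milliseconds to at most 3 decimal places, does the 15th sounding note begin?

1. 0.0ms @ 0 + 756.303ms (3/2)
2. 756.303ms @ 3/2 + 108.043ms (3/14)
3. 864.346ms @ 12/7 + 108.043ms (3/14)
4. 972.389ms @ 27/14 + 108.043ms (3/14)
5. 1080.432ms @ 15/7 + 108.043ms (3/14)
6. 1188.475ms @ 33/14 + 108.043ms (3/14)
7. 1296.519ms @ 18/7 + 108.043ms (3/14)
8. 1404.562ms @ 39/14 + 486.194ms (27/28)
9. 1890.756ms @ 15/4 + 1134.454ms (9/4)
10. 3025.21ms @ 6 + 756.303ms (3/2)
11. 3781.513ms @ 15/2 + 151.261ms (3/10)
12. 3932.773ms @ 39/5 + 151.261ms (3/10)
13. 4084.034ms @ 81/10 + 151.261ms (3/10)
14. 4235.294ms @ 42/5 + 151.261ms (3/10)
15. 4386.555ms @ 87/10 + 151.261ms (3/10)

note 15 onset = 87/10b = 4386.555ms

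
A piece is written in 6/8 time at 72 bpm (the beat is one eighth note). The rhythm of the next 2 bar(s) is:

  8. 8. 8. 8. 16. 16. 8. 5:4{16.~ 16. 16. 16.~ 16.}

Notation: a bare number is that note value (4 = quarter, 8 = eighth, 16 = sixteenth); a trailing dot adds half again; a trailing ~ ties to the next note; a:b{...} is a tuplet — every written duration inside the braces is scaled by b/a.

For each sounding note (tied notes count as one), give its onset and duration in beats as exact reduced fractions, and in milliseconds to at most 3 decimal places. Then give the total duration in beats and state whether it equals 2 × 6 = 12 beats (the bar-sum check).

1) 0.0ms=0b +1250.0ms=3/2b
2) 1250.0ms=3/2b +1250.0ms=3/2b
3) 2500.0ms=3b +1250.0ms=3/2b
4) 3750.0ms=9/2b +1250.0ms=3/2b
5) 5000.0ms=6b +625.0ms=3/4b
6) 5625.0ms=27/4b +625.0ms=3/4b
7) 6250.0ms=15/2b +1250.0ms=3/2b
8) 7500.0ms=9b +1000.0ms=6/5b
9) 8500.0ms=51/5b +500.0ms=3/5b
10) 9000.0ms=54/5b +1000.0ms=6/5b
Σ=12b of 12 (72bpm 6/8) — PASS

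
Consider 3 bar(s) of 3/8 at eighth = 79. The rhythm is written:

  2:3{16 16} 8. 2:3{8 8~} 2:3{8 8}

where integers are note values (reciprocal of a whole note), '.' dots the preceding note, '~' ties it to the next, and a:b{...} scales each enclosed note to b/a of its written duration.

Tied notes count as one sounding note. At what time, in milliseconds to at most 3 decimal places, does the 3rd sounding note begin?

1. 0.0ms @ 0 + 569.62ms (3/4)
2. 569.62ms @ 3/4 + 569.62ms (3/4)
3. 1139.241ms @ 3/2 + 1139.241ms (3/2)
4. 2278.481ms @ 3 + 1139.241ms (3/2)
5. 3417.722ms @ 9/2 + 2278.481ms (3)
6. 5696.203ms @ 15/2 + 1139.241ms (3/2)

note 3 onset = 3/2b = 1139.241ms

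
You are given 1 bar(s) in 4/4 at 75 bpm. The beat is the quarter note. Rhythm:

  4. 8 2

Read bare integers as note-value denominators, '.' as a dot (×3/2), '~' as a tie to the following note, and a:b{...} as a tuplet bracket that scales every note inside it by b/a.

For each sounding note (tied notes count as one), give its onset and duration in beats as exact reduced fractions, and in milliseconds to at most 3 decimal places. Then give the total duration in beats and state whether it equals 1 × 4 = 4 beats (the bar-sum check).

1) 0.0ms=0b +1200.0ms=3/2b
2) 1200.0ms=3/2b +400.0ms=1/2b
3) 1600.0ms=2b +1600.0ms=2b
Σ=4b of 4 (75bpm 4/4) — PASS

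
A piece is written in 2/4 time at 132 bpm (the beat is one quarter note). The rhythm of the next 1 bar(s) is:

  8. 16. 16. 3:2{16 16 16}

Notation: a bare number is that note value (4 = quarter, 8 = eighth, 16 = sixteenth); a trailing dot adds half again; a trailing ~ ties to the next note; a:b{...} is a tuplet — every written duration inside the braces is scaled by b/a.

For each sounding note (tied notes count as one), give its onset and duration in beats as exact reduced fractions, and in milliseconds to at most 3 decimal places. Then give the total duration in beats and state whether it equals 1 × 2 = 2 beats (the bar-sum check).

1) 0.0ms=0b +340.909ms=3/4b
2) 340.909ms=3/4b +170.455ms=3/8b
3) 511.364ms=9/8b +170.455ms=3/8b
4) 681.818ms=3/2b +75.758ms=1/6b
5) 757.576ms=5/3b +75.758ms=1/6b
6) 833.333ms=11/6b +75.758ms=1/6b
Σ=2b of 2 (132bpm 2/4) — PASS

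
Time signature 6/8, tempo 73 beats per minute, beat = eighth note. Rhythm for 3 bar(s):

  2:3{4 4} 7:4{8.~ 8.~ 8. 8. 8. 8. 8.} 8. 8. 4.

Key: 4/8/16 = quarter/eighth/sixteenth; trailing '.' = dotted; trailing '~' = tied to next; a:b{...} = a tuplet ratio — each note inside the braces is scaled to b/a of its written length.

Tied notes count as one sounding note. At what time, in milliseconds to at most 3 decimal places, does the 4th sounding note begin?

1. 0.0ms @ 0 + 2465.753ms (3)
2. 2465.753ms @ 3 + 2465.753ms (3)
3. 4931.507ms @ 6 + 2113.503ms (18/7)
4. 7045.01ms @ 60/7 + 704.501ms (6/7)
5. 7749.511ms @ 66/7 + 704.501ms (6/7)
6. 8454.012ms @ 72/7 + 704.501ms (6/7)
7. 9158.513ms @ 78/7 + 704.501ms (6/7)
8. 9863.014ms @ 12 + 1232.877ms (3/2)
9. 11095.89ms @ 27/2 + 1232.877ms (3/2)
10. 12328.767ms @ 15 + 2465.753ms (3)

note 4 onset = 60/7b = 7045.01ms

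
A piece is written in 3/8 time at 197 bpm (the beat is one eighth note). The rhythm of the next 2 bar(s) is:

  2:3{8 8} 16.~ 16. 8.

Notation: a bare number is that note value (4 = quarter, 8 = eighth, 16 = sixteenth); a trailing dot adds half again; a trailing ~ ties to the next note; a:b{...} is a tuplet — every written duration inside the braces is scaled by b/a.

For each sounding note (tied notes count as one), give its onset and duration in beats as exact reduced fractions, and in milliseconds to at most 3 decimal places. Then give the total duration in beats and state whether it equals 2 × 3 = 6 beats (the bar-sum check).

1) 0.0ms=0b +456.853ms=3/2b
2) 456.853ms=3/2b +456.853ms=3/2b
3) 913.706ms=3b +456.853ms=3/2b
4) 1370.558ms=9/2b +456.853ms=3/2b
Σ=6b of 6 (197bpm 3/8) — PASS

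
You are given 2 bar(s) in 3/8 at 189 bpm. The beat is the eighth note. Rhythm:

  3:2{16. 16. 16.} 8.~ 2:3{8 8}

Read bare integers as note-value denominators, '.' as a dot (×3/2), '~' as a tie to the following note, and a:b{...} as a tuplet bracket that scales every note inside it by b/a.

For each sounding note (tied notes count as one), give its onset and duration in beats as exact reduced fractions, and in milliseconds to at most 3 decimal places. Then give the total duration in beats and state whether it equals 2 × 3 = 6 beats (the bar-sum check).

1) 0.0ms=0b +158.73ms=1/2b
2) 158.73ms=1/2b +158.73ms=1/2b
3) 317.46ms=1b +158.73ms=1/2b
4) 476.19ms=3/2b +952.381ms=3b
5) 1428.571ms=9/2b +476.19ms=3/2b
Σ=6b of 6 (189bpm 3/8) — PASS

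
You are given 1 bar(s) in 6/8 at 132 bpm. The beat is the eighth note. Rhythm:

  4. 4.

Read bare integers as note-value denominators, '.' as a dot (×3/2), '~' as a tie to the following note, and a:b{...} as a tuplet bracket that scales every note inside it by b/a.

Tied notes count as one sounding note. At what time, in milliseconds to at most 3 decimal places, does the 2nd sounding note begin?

1. 0.0ms @ 0 + 1363.636ms (3)
2. 1363.636ms @ 3 + 1363.636ms (3)

note 2 onset = 3b = 1363.636ms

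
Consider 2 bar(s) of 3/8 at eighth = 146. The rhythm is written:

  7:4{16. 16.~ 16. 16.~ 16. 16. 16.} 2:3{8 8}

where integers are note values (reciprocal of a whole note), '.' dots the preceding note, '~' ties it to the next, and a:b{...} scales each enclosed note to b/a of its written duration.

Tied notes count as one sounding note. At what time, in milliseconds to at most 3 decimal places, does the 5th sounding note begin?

1. 0.0ms @ 0 + 176.125ms (3/7)
2. 176.125ms @ 3/7 + 352.25ms (6/7)
3. 528.376ms @ 9/7 + 352.25ms (6/7)
4. 880.626ms @ 15/7 + 176.125ms (3/7)
5. 1056.751ms @ 18/7 + 176.125ms (3/7)
6. 1232.877ms @ 3 + 616.438ms (3/2)
7. 1849.315ms @ 9/2 + 616.438ms (3/2)

note 5 onset = 18/7b = 1056.751ms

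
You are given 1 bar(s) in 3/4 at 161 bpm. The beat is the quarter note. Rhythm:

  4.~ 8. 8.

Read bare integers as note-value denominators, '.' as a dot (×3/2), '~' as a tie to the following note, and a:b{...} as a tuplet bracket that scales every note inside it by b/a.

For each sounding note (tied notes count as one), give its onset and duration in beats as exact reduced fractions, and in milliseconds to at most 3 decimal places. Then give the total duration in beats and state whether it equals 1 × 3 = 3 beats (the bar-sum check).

1) 0.0ms=0b +838.509ms=9/4b
2) 838.509ms=9/4b +279.503ms=3/4b
Σ=3b of 3 (161bpm 3/4) — PASS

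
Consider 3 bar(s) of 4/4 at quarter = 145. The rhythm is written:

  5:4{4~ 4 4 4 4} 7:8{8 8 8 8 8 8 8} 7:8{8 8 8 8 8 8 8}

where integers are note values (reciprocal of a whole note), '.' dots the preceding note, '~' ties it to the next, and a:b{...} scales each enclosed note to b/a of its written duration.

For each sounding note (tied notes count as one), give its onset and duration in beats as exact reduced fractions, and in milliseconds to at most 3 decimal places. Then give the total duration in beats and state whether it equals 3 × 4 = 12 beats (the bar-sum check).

1) 0.0ms=0b +662.069ms=8/5b
2) 662.069ms=8/5b +331.034ms=4/5b
3) 993.103ms=12/5b +331.034ms=4/5b
4) 1324.138ms=16/5b +331.034ms=4/5b
5) 1655.172ms=4b +236.453ms=4/7b
6) 1891.626ms=32/7b +236.453ms=4/7b
7) 2128.079ms=36/7b +236.453ms=4/7b
8) 2364.532ms=40/7b +236.453ms=4/7b
9) 2600.985ms=44/7b +236.453ms=4/7b
10) 2837.438ms=48/7b +236.453ms=4/7b
11) 3073.892ms=52/7b +236.453ms=4/7b
12) 3310.345ms=8b +236.453ms=4/7b
13) 3546.798ms=60/7b +236.453ms=4/7b
14) 3783.251ms=64/7b +236.453ms=4/7b
15) 4019.704ms=68/7b +236.453ms=4/7b
16) 4256.158ms=72/7b +236.453ms=4/7b
17) 4492.611ms=76/7b +236.453ms=4/7b
18) 4729.064ms=80/7b +236.453ms=4/7b
Σ=12b of 12 (145bpm 4/4) — PASS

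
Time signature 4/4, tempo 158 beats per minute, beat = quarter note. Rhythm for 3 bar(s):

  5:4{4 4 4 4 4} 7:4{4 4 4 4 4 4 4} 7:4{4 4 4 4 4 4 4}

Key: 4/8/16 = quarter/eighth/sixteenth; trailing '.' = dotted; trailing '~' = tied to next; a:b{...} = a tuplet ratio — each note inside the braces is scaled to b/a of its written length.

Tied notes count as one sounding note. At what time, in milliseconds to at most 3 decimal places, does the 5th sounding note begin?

note 5 onset = 16/5b = 1215.19ms

1. 0.0ms @ 0 + 303.797ms (4/5)
2. 303.797ms @ 4/5 + 303.797ms (4/5)
3. 607.595ms @ 8/5 + 303.797ms (4/5)
4. 911.392ms @ 12/5 + 303.797ms (4/5)
5. 1215.19ms @ 16/5 + 303.797ms (4/5)
6. 1518.987ms @ 4 + 216.998ms (4/7)
7. 1735.986ms @ 32/7 + 216.998ms (4/7)
8. 1952.984ms @ 36/7 + 216.998ms (4/7)
9. 2169.982ms @ 40/7 + 216.998ms (4/7)
10. 2386.98ms @ 44/7 + 216.998ms (4/7)
11. 2603.978ms @ 48/7 + 216.998ms (4/7)
12. 2820.976ms @ 52/7 + 216.998ms (4/7)
13. 3037.975ms @ 8 + 216.998ms (4/7)
14. 3254.973ms @ 60/7 + 216.998ms (4/7)
15. 3471.971ms @ 64/7 + 216.998ms (4/7)
16. 3688.969ms @ 68/7 + 216.998ms (4/7)
17. 3905.967ms @ 72/7 + 216.998ms (4/7)
18. 4122.966ms @ 76/7 + 216.998ms (4/7)
19. 4339.964ms @ 80/7 + 216.998ms (4/7)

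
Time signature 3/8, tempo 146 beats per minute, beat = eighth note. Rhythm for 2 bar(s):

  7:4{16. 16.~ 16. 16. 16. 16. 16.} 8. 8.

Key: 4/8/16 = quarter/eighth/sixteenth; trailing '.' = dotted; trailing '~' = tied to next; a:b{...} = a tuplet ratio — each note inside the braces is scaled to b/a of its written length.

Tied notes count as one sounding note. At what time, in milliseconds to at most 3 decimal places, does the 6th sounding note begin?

note 6 onset = 18/7b = 1056.751ms

1. 0.0ms @ 0 + 176.125ms (3/7)
2. 176.125ms @ 3/7 + 352.25ms (6/7)
3. 528.376ms @ 9/7 + 176.125ms (3/7)
4. 704.501ms @ 12/7 + 176.125ms (3/7)
5. 880.626ms @ 15/7 + 176.125ms (3/7)
6. 1056.751ms @ 18/7 + 176.125ms (3/7)
7. 1232.877ms @ 3 + 616.438ms (3/2)
8. 1849.315ms @ 9/2 + 616.438ms (3/2)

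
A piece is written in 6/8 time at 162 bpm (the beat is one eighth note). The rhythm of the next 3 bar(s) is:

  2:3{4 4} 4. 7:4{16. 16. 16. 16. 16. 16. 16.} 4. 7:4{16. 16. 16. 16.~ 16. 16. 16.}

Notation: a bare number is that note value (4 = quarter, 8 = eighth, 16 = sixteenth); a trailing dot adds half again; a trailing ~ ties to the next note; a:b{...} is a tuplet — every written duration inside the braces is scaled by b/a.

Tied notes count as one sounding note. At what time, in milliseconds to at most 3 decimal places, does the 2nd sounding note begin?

1. 0.0ms @ 0 + 1111.111ms (3)
2. 1111.111ms @ 3 + 1111.111ms (3)
3. 2222.222ms @ 6 + 1111.111ms (3)
4. 3333.333ms @ 9 + 158.73ms (3/7)
5. 3492.063ms @ 66/7 + 158.73ms (3/7)
6. 3650.794ms @ 69/7 + 158.73ms (3/7)
7. 3809.524ms @ 72/7 + 158.73ms (3/7)
8. 3968.254ms @ 75/7 + 158.73ms (3/7)
9. 4126.984ms @ 78/7 + 158.73ms (3/7)
10. 4285.714ms @ 81/7 + 158.73ms (3/7)
11. 4444.444ms @ 12 + 1111.111ms (3)
12. 5555.556ms @ 15 + 158.73ms (3/7)
13. 5714.286ms @ 108/7 + 158.73ms (3/7)
14. 5873.016ms @ 111/7 + 158.73ms (3/7)
15. 6031.746ms @ 114/7 + 317.46ms (6/7)
16. 6349.206ms @ 120/7 + 158.73ms (3/7)
17. 6507.937ms @ 123/7 + 158.73ms (3/7)

note 2 onset = 3b = 1111.111ms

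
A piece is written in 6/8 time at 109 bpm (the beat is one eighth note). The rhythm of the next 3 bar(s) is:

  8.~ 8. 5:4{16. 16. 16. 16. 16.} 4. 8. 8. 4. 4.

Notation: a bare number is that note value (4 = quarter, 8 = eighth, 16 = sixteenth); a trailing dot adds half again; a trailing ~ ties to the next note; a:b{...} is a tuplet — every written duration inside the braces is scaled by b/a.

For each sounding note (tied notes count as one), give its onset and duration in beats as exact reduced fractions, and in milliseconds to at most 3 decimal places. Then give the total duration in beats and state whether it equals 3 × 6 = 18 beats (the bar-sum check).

1) 0.0ms=0b +1651.376ms=3b
2) 1651.376ms=3b +330.275ms=3/5b
3) 1981.651ms=18/5b +330.275ms=3/5b
4) 2311.927ms=21/5b +330.275ms=3/5b
5) 2642.202ms=24/5b +330.275ms=3/5b
6) 2972.477ms=27/5b +330.275ms=3/5b
7) 3302.752ms=6b +1651.376ms=3b
8) 4954.128ms=9b +825.688ms=3/2b
9) 5779.817ms=21/2b +825.688ms=3/2b
10) 6605.505ms=12b +1651.376ms=3b
11) 8256.881ms=15b +1651.376ms=3b
Σ=18b of 18 (109bpm 6/8) — PASS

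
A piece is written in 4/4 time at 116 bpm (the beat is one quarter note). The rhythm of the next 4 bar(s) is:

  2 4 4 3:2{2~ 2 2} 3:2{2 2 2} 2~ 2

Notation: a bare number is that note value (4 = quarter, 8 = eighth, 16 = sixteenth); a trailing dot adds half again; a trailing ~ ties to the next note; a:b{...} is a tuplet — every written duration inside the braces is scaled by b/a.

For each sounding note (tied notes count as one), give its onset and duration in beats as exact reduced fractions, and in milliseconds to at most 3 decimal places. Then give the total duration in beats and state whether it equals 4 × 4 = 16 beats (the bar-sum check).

1) 0.0ms=0b +1034.483ms=2b
2) 1034.483ms=2b +517.241ms=1b
3) 1551.724ms=3b +517.241ms=1b
4) 2068.966ms=4b +1379.31ms=8/3b
5) 3448.276ms=20/3b +689.655ms=4/3b
6) 4137.931ms=8b +689.655ms=4/3b
7) 4827.586ms=28/3b +689.655ms=4/3b
8) 5517.241ms=32/3b +689.655ms=4/3b
9) 6206.897ms=12b +2068.966ms=4b
Σ=16b of 16 (116bpm 4/4) — PASS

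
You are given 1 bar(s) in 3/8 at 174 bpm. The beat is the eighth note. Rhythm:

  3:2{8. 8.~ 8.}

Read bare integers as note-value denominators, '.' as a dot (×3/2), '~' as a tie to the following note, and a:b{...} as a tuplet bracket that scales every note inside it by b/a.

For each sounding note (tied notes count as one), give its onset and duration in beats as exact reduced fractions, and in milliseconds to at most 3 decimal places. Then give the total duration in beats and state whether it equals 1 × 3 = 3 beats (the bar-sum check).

1) 0.0ms=0b +344.828ms=1b
2) 344.828ms=1b +689.655ms=2b
Σ=3b of 3 (174bpm 3/8) — PASS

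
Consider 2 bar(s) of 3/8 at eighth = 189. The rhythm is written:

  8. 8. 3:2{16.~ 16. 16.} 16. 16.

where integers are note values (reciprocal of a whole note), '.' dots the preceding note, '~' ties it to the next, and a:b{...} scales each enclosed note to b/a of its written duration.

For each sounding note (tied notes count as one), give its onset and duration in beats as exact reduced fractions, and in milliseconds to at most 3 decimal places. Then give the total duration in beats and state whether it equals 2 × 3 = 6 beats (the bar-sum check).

1) 0.0ms=0b +476.19ms=3/2b
2) 476.19ms=3/2b +476.19ms=3/2b
3) 952.381ms=3b +317.46ms=1b
4) 1269.841ms=4b +158.73ms=1/2b
5) 1428.571ms=9/2b +238.095ms=3/4b
6) 1666.667ms=21/4b +238.095ms=3/4b
Σ=6b of 6 (189bpm 3/8) — PASS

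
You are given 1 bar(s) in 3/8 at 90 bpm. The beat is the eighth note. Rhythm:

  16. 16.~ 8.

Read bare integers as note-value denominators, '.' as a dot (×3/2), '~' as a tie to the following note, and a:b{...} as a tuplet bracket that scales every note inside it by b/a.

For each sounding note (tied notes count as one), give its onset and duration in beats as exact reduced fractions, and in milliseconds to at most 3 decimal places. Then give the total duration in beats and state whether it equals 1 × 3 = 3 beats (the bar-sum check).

1) 0.0ms=0b +500.0ms=3/4b
2) 500.0ms=3/4b +1500.0ms=9/4b
Σ=3b of 3 (90bpm 3/8) — PASS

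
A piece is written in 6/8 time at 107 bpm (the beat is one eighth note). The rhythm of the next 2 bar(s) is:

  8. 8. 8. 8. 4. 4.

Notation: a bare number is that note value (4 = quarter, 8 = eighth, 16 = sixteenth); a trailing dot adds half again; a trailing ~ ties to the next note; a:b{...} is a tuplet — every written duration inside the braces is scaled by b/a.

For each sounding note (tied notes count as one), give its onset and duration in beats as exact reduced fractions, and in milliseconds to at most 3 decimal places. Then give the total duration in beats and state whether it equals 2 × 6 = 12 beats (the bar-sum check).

1) 0.0ms=0b +841.121ms=3/2b
2) 841.121ms=3/2b +841.121ms=3/2b
3) 1682.243ms=3b +841.121ms=3/2b
4) 2523.364ms=9/2b +841.121ms=3/2b
5) 3364.486ms=6b +1682.243ms=3b
6) 5046.729ms=9b +1682.243ms=3b
Σ=12b of 12 (107bpm 6/8) — PASS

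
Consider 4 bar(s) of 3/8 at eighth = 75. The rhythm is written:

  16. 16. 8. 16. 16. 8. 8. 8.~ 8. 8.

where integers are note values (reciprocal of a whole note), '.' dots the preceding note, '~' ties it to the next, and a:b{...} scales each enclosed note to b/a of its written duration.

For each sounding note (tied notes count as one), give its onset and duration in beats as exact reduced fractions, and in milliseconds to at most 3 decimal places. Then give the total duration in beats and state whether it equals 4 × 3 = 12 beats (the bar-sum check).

1) 0.0ms=0b +600.0ms=3/4b
2) 600.0ms=3/4b +600.0ms=3/4b
3) 1200.0ms=3/2b +1200.0ms=3/2b
4) 2400.0ms=3b +600.0ms=3/4b
5) 3000.0ms=15/4b +600.0ms=3/4b
6) 3600.0ms=9/2b +1200.0ms=3/2b
7) 4800.0ms=6b +1200.0ms=3/2b
8) 6000.0ms=15/2b +2400.0ms=3b
9) 8400.0ms=21/2b +1200.0ms=3/2b
Σ=12b of 12 (75bpm 3/8) — PASS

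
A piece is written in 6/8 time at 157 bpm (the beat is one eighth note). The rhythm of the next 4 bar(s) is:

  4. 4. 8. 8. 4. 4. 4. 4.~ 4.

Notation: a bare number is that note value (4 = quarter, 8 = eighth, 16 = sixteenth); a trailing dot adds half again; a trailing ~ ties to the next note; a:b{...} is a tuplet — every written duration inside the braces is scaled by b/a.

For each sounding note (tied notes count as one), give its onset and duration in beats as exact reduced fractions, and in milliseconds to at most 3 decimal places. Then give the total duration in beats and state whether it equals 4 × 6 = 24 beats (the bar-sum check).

1) 0.0ms=0b +1146.497ms=3b
2) 1146.497ms=3b +1146.497ms=3b
3) 2292.994ms=6b +573.248ms=3/2b
4) 2866.242ms=15/2b +573.248ms=3/2b
5) 3439.49ms=9b +1146.497ms=3b
6) 4585.987ms=12b +1146.497ms=3b
7) 5732.484ms=15b +1146.497ms=3b
8) 6878.981ms=18b +2292.994ms=6b
Σ=24b of 24 (157bpm 6/8) — PASS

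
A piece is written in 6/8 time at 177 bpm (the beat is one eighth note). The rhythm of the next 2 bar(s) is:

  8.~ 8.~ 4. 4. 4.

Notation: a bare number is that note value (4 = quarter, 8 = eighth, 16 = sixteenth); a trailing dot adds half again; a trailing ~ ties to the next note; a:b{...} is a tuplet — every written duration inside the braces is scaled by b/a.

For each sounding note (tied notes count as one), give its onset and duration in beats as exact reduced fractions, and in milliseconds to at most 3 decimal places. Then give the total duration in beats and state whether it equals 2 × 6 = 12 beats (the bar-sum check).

1) 0.0ms=0b +2033.898ms=6b
2) 2033.898ms=6b +1016.949ms=3b
3) 3050.847ms=9b +1016.949ms=3b
Σ=12b of 12 (177bpm 6/8) — PASS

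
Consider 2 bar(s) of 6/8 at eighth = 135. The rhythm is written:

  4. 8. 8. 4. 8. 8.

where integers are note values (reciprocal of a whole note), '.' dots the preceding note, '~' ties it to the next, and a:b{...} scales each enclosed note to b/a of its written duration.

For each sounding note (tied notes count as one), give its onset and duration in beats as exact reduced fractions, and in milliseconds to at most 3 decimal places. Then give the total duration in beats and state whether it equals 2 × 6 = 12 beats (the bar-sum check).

1) 0.0ms=0b +1333.333ms=3b
2) 1333.333ms=3b +666.667ms=3/2b
3) 2000.0ms=9/2b +666.667ms=3/2b
4) 2666.667ms=6b +1333.333ms=3b
5) 4000.0ms=9b +666.667ms=3/2b
6) 4666.667ms=21/2b +666.667ms=3/2b
Σ=12b of 12 (135bpm 6/8) — PASS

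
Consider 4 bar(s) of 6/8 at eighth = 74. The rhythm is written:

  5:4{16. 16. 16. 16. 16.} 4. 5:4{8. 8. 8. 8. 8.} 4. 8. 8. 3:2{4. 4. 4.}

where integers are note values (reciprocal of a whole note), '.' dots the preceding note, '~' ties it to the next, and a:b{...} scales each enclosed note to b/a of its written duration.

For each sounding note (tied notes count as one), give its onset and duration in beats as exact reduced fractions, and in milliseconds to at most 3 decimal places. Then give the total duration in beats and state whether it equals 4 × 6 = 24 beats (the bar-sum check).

1) 0.0ms=0b +486.486ms=3/5b
2) 486.486ms=3/5b +486.486ms=3/5b
3) 972.973ms=6/5b +486.486ms=3/5b
4) 1459.459ms=9/5b +486.486ms=3/5b
5) 1945.946ms=12/5b +486.486ms=3/5b
6) 2432.432ms=3b +2432.432ms=3b
7) 4864.865ms=6b +972.973ms=6/5b
8) 5837.838ms=36/5b +972.973ms=6/5b
9) 6810.811ms=42/5b +972.973ms=6/5b
10) 7783.784ms=48/5b +972.973ms=6/5b
11) 8756.757ms=54/5b +972.973ms=6/5b
12) 9729.73ms=12b +2432.432ms=3b
13) 12162.162ms=15b +1216.216ms=3/2b
14) 13378.378ms=33/2b +1216.216ms=3/2b
15) 14594.595ms=18b +1621.622ms=2b
16) 16216.216ms=20b +1621.622ms=2b
17) 17837.838ms=22b +1621.622ms=2b
Σ=24b of 24 (74bpm 6/8) — PASS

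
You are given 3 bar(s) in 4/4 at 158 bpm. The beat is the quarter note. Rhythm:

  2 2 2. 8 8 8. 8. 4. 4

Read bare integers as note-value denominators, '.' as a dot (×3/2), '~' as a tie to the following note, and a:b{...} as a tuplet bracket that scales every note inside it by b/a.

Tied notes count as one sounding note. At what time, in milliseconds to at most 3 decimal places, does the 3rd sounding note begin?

1. 0.0ms @ 0 + 759.494ms (2)
2. 759.494ms @ 2 + 759.494ms (2)
3. 1518.987ms @ 4 + 1139.241ms (3)
4. 2658.228ms @ 7 + 189.873ms (1/2)
5. 2848.101ms @ 15/2 + 189.873ms (1/2)
6. 3037.975ms @ 8 + 284.81ms (3/4)
7. 3322.785ms @ 35/4 + 284.81ms (3/4)
8. 3607.595ms @ 19/2 + 569.62ms (3/2)
9. 4177.215ms @ 11 + 379.747ms (1)

note 3 onset = 4b = 1518.987ms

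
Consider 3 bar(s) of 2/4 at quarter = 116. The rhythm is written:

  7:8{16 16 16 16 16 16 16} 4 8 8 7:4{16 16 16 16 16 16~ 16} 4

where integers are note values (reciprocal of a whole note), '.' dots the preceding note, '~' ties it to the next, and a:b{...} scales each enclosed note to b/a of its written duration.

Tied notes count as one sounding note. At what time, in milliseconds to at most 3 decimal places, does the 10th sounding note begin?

1. 0.0ms @ 0 + 147.783ms (2/7)
2. 147.783ms @ 2/7 + 147.783ms (2/7)
3. 295.567ms @ 4/7 + 147.783ms (2/7)
4. 443.35ms @ 6/7 + 147.783ms (2/7)
5. 591.133ms @ 8/7 + 147.783ms (2/7)
6. 738.916ms @ 10/7 + 147.783ms (2/7)
7. 886.7ms @ 12/7 + 147.783ms (2/7)
8. 1034.483ms @ 2 + 517.241ms (1)
9. 1551.724ms @ 3 + 258.621ms (1/2)
10. 1810.345ms @ 7/2 + 258.621ms (1/2)
11. 2068.966ms @ 4 + 73.892ms (1/7)
12. 2142.857ms @ 29/7 + 73.892ms (1/7)
13. 2216.749ms @ 30/7 + 73.892ms (1/7)
14. 2290.64ms @ 31/7 + 73.892ms (1/7)
15. 2364.532ms @ 32/7 + 73.892ms (1/7)
16. 2438.424ms @ 33/7 + 147.783ms (2/7)
17. 2586.207ms @ 5 + 517.241ms (1)

note 10 onset = 7/2b = 1810.345ms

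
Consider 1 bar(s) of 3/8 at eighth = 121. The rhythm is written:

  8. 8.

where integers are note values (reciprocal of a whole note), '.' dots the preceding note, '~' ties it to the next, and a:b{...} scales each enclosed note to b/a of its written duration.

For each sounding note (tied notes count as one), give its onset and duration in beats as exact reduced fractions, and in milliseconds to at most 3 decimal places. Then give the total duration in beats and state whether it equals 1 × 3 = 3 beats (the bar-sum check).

1) 0.0ms=0b +743.802ms=3/2b
2) 743.802ms=3/2b +743.802ms=3/2b
Σ=3b of 3 (121bpm 3/8) — PASS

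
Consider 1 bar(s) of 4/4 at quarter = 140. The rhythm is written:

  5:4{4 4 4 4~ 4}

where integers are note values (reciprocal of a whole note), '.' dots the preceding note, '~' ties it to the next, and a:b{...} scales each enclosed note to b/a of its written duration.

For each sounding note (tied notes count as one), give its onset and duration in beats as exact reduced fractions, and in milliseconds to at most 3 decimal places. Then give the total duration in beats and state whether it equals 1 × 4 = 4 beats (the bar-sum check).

1) 0.0ms=0b +342.857ms=4/5b
2) 342.857ms=4/5b +342.857ms=4/5b
3) 685.714ms=8/5b +342.857ms=4/5b
4) 1028.571ms=12/5b +685.714ms=8/5b
Σ=4b of 4 (140bpm 4/4) — PASS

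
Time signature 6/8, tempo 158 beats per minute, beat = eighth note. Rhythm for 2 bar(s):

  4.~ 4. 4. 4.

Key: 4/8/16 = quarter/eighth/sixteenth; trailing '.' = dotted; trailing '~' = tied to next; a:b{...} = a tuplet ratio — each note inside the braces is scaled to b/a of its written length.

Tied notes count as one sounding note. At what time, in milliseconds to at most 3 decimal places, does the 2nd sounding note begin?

1. 0.0ms @ 0 + 2278.481ms (6)
2. 2278.481ms @ 6 + 1139.241ms (3)
3. 3417.722ms @ 9 + 1139.241ms (3)

note 2 onset = 6b = 2278.481ms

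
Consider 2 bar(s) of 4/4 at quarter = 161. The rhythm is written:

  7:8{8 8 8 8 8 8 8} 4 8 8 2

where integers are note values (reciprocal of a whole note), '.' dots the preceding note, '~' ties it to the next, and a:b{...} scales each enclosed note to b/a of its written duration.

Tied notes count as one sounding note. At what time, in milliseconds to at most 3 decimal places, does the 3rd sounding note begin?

note 3 onset = 8/7b = 425.909ms

1. 0.0ms @ 0 + 212.955ms (4/7)
2. 212.955ms @ 4/7 + 212.955ms (4/7)
3. 425.909ms @ 8/7 + 212.955ms (4/7)
4. 638.864ms @ 12/7 + 212.955ms (4/7)
5. 851.819ms @ 16/7 + 212.955ms (4/7)
6. 1064.774ms @ 20/7 + 212.955ms (4/7)
7. 1277.728ms @ 24/7 + 212.955ms (4/7)
8. 1490.683ms @ 4 + 372.671ms (1)
9. 1863.354ms @ 5 + 186.335ms (1/2)
10. 2049.689ms @ 11/2 + 186.335ms (1/2)
11. 2236.025ms @ 6 + 745.342ms (2)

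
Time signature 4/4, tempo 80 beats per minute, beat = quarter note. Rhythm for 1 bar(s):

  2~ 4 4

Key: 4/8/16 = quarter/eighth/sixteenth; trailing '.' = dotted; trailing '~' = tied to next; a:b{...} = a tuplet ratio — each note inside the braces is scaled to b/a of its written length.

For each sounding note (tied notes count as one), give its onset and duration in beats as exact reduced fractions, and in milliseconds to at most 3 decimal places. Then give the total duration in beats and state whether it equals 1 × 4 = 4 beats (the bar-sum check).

1) 0.0ms=0b +2250.0ms=3b
2) 2250.0ms=3b +750.0ms=1b
Σ=4b of 4 (80bpm 4/4) — PASS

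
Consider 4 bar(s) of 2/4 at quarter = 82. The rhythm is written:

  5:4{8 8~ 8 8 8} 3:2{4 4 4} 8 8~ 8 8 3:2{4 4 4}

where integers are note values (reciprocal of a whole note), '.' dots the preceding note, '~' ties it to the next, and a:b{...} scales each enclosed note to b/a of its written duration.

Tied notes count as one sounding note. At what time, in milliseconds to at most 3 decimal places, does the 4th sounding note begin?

note 4 onset = 8/5b = 1170.732ms

1. 0.0ms @ 0 + 292.683ms (2/5)
2. 292.683ms @ 2/5 + 585.366ms (4/5)
3. 878.049ms @ 6/5 + 292.683ms (2/5)
4. 1170.732ms @ 8/5 + 292.683ms (2/5)
5. 1463.415ms @ 2 + 487.805ms (2/3)
6. 1951.22ms @ 8/3 + 487.805ms (2/3)
7. 2439.024ms @ 10/3 + 487.805ms (2/3)
8. 2926.829ms @ 4 + 365.854ms (1/2)
9. 3292.683ms @ 9/2 + 731.707ms (1)
10. 4024.39ms @ 11/2 + 365.854ms (1/2)
11. 4390.244ms @ 6 + 487.805ms (2/3)
12. 4878.049ms @ 20/3 + 487.805ms (2/3)
13. 5365.854ms @ 22/3 + 487.805ms (2/3)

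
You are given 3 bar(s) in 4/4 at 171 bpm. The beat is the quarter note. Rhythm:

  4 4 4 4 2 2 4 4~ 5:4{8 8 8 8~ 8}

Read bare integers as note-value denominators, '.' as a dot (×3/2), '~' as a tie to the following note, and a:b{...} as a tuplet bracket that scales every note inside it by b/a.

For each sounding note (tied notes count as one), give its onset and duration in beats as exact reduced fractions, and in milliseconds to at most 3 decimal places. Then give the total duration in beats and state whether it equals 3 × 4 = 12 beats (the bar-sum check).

1) 0.0ms=0b +350.877ms=1b
2) 350.877ms=1b +350.877ms=1b
3) 701.754ms=2b +350.877ms=1b
4) 1052.632ms=3b +350.877ms=1b
5) 1403.509ms=4b +701.754ms=2b
6) 2105.263ms=6b +701.754ms=2b
7) 2807.018ms=8b +350.877ms=1b
8) 3157.895ms=9b +491.228ms=7/5b
9) 3649.123ms=52/5b +140.351ms=2/5b
10) 3789.474ms=54/5b +140.351ms=2/5b
11) 3929.825ms=56/5b +280.702ms=4/5b
Σ=12b of 12 (171bpm 4/4) — PASS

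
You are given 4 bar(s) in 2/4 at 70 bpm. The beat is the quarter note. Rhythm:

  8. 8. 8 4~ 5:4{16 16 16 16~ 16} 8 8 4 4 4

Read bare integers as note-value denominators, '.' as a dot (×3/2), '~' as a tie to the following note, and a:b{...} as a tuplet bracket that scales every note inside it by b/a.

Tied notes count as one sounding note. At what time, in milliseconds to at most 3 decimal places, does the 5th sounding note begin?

note 5 onset = 16/5b = 2742.857ms

1. 0.0ms @ 0 + 642.857ms (3/4)
2. 642.857ms @ 3/4 + 642.857ms (3/4)
3. 1285.714ms @ 3/2 + 428.571ms (1/2)
4. 1714.286ms @ 2 + 1028.571ms (6/5)
5. 2742.857ms @ 16/5 + 171.429ms (1/5)
6. 2914.286ms @ 17/5 + 171.429ms (1/5)
7. 3085.714ms @ 18/5 + 342.857ms (2/5)
8. 3428.571ms @ 4 + 428.571ms (1/2)
9. 3857.143ms @ 9/2 + 428.571ms (1/2)
10. 4285.714ms @ 5 + 857.143ms (1)
11. 5142.857ms @ 6 + 857.143ms (1)
12. 6000.0ms @ 7 + 857.143ms (1)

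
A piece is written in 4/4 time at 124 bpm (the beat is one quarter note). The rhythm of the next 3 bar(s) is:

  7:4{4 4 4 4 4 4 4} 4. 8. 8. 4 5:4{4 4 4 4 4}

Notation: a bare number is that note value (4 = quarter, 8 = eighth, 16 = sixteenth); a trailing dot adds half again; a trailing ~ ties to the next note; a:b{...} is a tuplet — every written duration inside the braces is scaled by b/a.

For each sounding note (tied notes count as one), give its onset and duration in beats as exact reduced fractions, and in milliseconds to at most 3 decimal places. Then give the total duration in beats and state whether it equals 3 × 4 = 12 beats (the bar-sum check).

1) 0.0ms=0b +276.498ms=4/7b
2) 276.498ms=4/7b +276.498ms=4/7b
3) 552.995ms=8/7b +276.498ms=4/7b
4) 829.493ms=12/7b +276.498ms=4/7b
5) 1105.991ms=16/7b +276.498ms=4/7b
6) 1382.488ms=20/7b +276.498ms=4/7b
7) 1658.986ms=24/7b +276.498ms=4/7b
8) 1935.484ms=4b +725.806ms=3/2b
9) 2661.29ms=11/2b +362.903ms=3/4b
10) 3024.194ms=25/4b +362.903ms=3/4b
11) 3387.097ms=7b +483.871ms=1b
12) 3870.968ms=8b +387.097ms=4/5b
13) 4258.065ms=44/5b +387.097ms=4/5b
14) 4645.161ms=48/5b +387.097ms=4/5b
15) 5032.258ms=52/5b +387.097ms=4/5b
16) 5419.355ms=56/5b +387.097ms=4/5b
Σ=12b of 12 (124bpm 4/4) — PASS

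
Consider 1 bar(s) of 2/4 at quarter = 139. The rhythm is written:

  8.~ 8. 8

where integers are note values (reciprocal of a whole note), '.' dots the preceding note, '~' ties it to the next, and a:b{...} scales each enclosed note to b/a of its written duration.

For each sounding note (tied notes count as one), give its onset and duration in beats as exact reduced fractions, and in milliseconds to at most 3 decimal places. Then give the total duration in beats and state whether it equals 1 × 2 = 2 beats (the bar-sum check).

1) 0.0ms=0b +647.482ms=3/2b
2) 647.482ms=3/2b +215.827ms=1/2b
Σ=2b of 2 (139bpm 2/4) — PASS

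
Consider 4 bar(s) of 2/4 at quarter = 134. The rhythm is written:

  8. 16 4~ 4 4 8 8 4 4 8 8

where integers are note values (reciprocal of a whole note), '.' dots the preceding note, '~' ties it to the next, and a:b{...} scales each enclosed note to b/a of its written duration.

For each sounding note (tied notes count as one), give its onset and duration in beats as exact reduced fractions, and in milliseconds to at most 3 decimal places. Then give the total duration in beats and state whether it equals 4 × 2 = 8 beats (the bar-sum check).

1) 0.0ms=0b +335.821ms=3/4b
2) 335.821ms=3/4b +111.94ms=1/4b
3) 447.761ms=1b +895.522ms=2b
4) 1343.284ms=3b +447.761ms=1b
5) 1791.045ms=4b +223.881ms=1/2b
6) 2014.925ms=9/2b +223.881ms=1/2b
7) 2238.806ms=5b +447.761ms=1b
8) 2686.567ms=6b +447.761ms=1b
9) 3134.328ms=7b +223.881ms=1/2b
10) 3358.209ms=15/2b +223.881ms=1/2b
Σ=8b of 8 (134bpm 2/4) — PASS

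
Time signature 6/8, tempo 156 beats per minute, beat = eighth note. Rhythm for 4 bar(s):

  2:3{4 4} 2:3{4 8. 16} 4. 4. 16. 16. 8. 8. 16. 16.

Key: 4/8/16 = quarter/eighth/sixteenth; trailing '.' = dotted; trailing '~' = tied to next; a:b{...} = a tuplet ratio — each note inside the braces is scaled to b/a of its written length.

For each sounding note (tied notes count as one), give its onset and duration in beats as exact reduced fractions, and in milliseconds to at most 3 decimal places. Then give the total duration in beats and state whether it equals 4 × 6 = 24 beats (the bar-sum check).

1) 0.0ms=0b +1153.846ms=3b
2) 1153.846ms=3b +1153.846ms=3b
3) 2307.692ms=6b +1153.846ms=3b
4) 3461.538ms=9b +865.385ms=9/4b
5) 4326.923ms=45/4b +288.462ms=3/4b
6) 4615.385ms=12b +1153.846ms=3b
7) 5769.231ms=15b +1153.846ms=3b
8) 6923.077ms=18b +288.462ms=3/4b
9) 7211.538ms=75/4b +288.462ms=3/4b
10) 7500.0ms=39/2b +576.923ms=3/2b
11) 8076.923ms=21b +576.923ms=3/2b
12) 8653.846ms=45/2b +288.462ms=3/4b
13) 8942.308ms=93/4b +288.462ms=3/4b
Σ=24b of 24 (156bpm 6/8) — PASS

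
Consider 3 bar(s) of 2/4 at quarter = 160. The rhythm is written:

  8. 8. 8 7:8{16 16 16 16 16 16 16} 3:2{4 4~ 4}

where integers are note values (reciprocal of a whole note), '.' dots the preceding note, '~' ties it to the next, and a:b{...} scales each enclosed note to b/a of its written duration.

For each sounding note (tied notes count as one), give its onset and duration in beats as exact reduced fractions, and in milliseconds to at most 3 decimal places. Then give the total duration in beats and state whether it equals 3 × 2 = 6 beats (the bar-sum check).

1) 0.0ms=0b +281.25ms=3/4b
2) 281.25ms=3/4b +281.25ms=3/4b
3) 562.5ms=3/2b +187.5ms=1/2b
4) 750.0ms=2b +107.143ms=2/7b
5) 857.143ms=16/7b +107.143ms=2/7b
6) 964.286ms=18/7b +107.143ms=2/7b
7) 1071.429ms=20/7b +107.143ms=2/7b
8) 1178.571ms=22/7b +107.143ms=2/7b
9) 1285.714ms=24/7b +107.143ms=2/7b
10) 1392.857ms=26/7b +107.143ms=2/7b
11) 1500.0ms=4b +250.0ms=2/3b
12) 1750.0ms=14/3b +500.0ms=4/3b
Σ=6b of 6 (160bpm 2/4) — PASS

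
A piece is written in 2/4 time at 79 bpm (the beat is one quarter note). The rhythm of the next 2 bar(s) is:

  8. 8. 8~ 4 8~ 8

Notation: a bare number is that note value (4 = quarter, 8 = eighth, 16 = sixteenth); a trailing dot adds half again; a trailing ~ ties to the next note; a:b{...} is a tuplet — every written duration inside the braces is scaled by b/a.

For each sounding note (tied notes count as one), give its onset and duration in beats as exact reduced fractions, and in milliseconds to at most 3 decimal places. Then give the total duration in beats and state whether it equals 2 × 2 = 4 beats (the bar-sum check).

1) 0.0ms=0b +569.62ms=3/4b
2) 569.62ms=3/4b +569.62ms=3/4b
3) 1139.241ms=3/2b +1139.241ms=3/2b
4) 2278.481ms=3b +759.494ms=1b
Σ=4b of 4 (79bpm 2/4) — PASS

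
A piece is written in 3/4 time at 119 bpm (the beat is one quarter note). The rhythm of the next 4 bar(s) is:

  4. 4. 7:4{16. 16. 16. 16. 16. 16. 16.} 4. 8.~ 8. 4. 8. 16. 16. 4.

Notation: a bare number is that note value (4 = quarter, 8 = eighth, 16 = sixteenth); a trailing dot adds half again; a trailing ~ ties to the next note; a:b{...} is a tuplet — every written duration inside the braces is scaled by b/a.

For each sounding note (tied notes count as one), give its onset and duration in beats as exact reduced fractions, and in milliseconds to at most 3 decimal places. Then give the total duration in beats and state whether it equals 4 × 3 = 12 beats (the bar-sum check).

1) 0.0ms=0b +756.303ms=3/2b
2) 756.303ms=3/2b +756.303ms=3/2b
3) 1512.605ms=3b +108.043ms=3/14b
4) 1620.648ms=45/14b +108.043ms=3/14b
5) 1728.691ms=24/7b +108.043ms=3/14b
6) 1836.735ms=51/14b +108.043ms=3/14b
7) 1944.778ms=27/7b +108.043ms=3/14b
8) 2052.821ms=57/14b +108.043ms=3/14b
9) 2160.864ms=30/7b +108.043ms=3/14b
10) 2268.908ms=9/2b +756.303ms=3/2b
11) 3025.21ms=6b +756.303ms=3/2b
12) 3781.513ms=15/2b +756.303ms=3/2b
13) 4537.815ms=9b +378.151ms=3/4b
14) 4915.966ms=39/4b +189.076ms=3/8b
15) 5105.042ms=81/8b +189.076ms=3/8b
16) 5294.118ms=21/2b +756.303ms=3/2b
Σ=12b of 12 (119bpm 3/4) — PASS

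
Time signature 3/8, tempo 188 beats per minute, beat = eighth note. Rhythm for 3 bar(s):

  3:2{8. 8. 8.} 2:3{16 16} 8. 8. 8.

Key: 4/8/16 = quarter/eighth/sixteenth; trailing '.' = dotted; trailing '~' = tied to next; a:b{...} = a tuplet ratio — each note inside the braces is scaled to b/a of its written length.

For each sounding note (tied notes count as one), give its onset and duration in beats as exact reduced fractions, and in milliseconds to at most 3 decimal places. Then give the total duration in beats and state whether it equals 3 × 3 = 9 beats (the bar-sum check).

1) 0.0ms=0b +319.149ms=1b
2) 319.149ms=1b +319.149ms=1b
3) 638.298ms=2b +319.149ms=1b
4) 957.447ms=3b +239.362ms=3/4b
5) 1196.809ms=15/4b +239.362ms=3/4b
6) 1436.17ms=9/2b +478.723ms=3/2b
7) 1914.894ms=6b +478.723ms=3/2b
8) 2393.617ms=15/2b +478.723ms=3/2b
Σ=9b of 9 (188bpm 3/8) — PASS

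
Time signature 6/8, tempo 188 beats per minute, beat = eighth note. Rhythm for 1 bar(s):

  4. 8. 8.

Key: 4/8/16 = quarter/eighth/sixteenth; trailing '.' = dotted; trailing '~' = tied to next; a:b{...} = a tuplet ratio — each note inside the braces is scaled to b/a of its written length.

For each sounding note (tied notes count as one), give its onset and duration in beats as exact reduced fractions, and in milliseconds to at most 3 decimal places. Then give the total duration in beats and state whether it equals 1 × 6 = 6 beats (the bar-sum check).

1) 0.0ms=0b +957.447ms=3b
2) 957.447ms=3b +478.723ms=3/2b
3) 1436.17ms=9/2b +478.723ms=3/2b
Σ=6b of 6 (188bpm 6/8) — PASS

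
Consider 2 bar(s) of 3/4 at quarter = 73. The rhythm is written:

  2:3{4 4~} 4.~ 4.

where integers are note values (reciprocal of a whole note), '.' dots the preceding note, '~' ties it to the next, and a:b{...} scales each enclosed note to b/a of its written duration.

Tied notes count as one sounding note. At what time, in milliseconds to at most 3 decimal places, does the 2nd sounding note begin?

note 2 onset = 3/2b = 1232.877ms

1. 0.0ms @ 0 + 1232.877ms (3/2)
2. 1232.877ms @ 3/2 + 3698.63ms (9/2)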